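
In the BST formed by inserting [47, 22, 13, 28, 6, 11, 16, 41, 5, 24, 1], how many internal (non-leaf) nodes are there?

Tree built from: [47, 22, 13, 28, 6, 11, 16, 41, 5, 24, 1]
Tree (level-order array): [47, 22, None, 13, 28, 6, 16, 24, 41, 5, 11, None, None, None, None, None, None, 1]
Rule: An internal node has at least one child.
Per-node child counts:
  node 47: 1 child(ren)
  node 22: 2 child(ren)
  node 13: 2 child(ren)
  node 6: 2 child(ren)
  node 5: 1 child(ren)
  node 1: 0 child(ren)
  node 11: 0 child(ren)
  node 16: 0 child(ren)
  node 28: 2 child(ren)
  node 24: 0 child(ren)
  node 41: 0 child(ren)
Matching nodes: [47, 22, 13, 6, 5, 28]
Count of internal (non-leaf) nodes: 6


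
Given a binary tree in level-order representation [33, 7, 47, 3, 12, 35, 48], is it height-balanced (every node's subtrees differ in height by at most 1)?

Tree (level-order array): [33, 7, 47, 3, 12, 35, 48]
Definition: a tree is height-balanced if, at every node, |h(left) - h(right)| <= 1 (empty subtree has height -1).
Bottom-up per-node check:
  node 3: h_left=-1, h_right=-1, diff=0 [OK], height=0
  node 12: h_left=-1, h_right=-1, diff=0 [OK], height=0
  node 7: h_left=0, h_right=0, diff=0 [OK], height=1
  node 35: h_left=-1, h_right=-1, diff=0 [OK], height=0
  node 48: h_left=-1, h_right=-1, diff=0 [OK], height=0
  node 47: h_left=0, h_right=0, diff=0 [OK], height=1
  node 33: h_left=1, h_right=1, diff=0 [OK], height=2
All nodes satisfy the balance condition.
Result: Balanced


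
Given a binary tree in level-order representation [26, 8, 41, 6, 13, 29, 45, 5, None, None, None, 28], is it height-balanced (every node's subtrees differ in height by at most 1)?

Tree (level-order array): [26, 8, 41, 6, 13, 29, 45, 5, None, None, None, 28]
Definition: a tree is height-balanced if, at every node, |h(left) - h(right)| <= 1 (empty subtree has height -1).
Bottom-up per-node check:
  node 5: h_left=-1, h_right=-1, diff=0 [OK], height=0
  node 6: h_left=0, h_right=-1, diff=1 [OK], height=1
  node 13: h_left=-1, h_right=-1, diff=0 [OK], height=0
  node 8: h_left=1, h_right=0, diff=1 [OK], height=2
  node 28: h_left=-1, h_right=-1, diff=0 [OK], height=0
  node 29: h_left=0, h_right=-1, diff=1 [OK], height=1
  node 45: h_left=-1, h_right=-1, diff=0 [OK], height=0
  node 41: h_left=1, h_right=0, diff=1 [OK], height=2
  node 26: h_left=2, h_right=2, diff=0 [OK], height=3
All nodes satisfy the balance condition.
Result: Balanced


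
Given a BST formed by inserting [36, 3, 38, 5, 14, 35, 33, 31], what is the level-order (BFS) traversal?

Tree insertion order: [36, 3, 38, 5, 14, 35, 33, 31]
Tree (level-order array): [36, 3, 38, None, 5, None, None, None, 14, None, 35, 33, None, 31]
BFS from the root, enqueuing left then right child of each popped node:
  queue [36] -> pop 36, enqueue [3, 38], visited so far: [36]
  queue [3, 38] -> pop 3, enqueue [5], visited so far: [36, 3]
  queue [38, 5] -> pop 38, enqueue [none], visited so far: [36, 3, 38]
  queue [5] -> pop 5, enqueue [14], visited so far: [36, 3, 38, 5]
  queue [14] -> pop 14, enqueue [35], visited so far: [36, 3, 38, 5, 14]
  queue [35] -> pop 35, enqueue [33], visited so far: [36, 3, 38, 5, 14, 35]
  queue [33] -> pop 33, enqueue [31], visited so far: [36, 3, 38, 5, 14, 35, 33]
  queue [31] -> pop 31, enqueue [none], visited so far: [36, 3, 38, 5, 14, 35, 33, 31]
Result: [36, 3, 38, 5, 14, 35, 33, 31]


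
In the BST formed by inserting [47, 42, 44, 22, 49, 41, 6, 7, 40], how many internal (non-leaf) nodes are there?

Tree built from: [47, 42, 44, 22, 49, 41, 6, 7, 40]
Tree (level-order array): [47, 42, 49, 22, 44, None, None, 6, 41, None, None, None, 7, 40]
Rule: An internal node has at least one child.
Per-node child counts:
  node 47: 2 child(ren)
  node 42: 2 child(ren)
  node 22: 2 child(ren)
  node 6: 1 child(ren)
  node 7: 0 child(ren)
  node 41: 1 child(ren)
  node 40: 0 child(ren)
  node 44: 0 child(ren)
  node 49: 0 child(ren)
Matching nodes: [47, 42, 22, 6, 41]
Count of internal (non-leaf) nodes: 5


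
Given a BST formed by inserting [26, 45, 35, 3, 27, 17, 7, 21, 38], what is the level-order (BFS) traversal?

Tree insertion order: [26, 45, 35, 3, 27, 17, 7, 21, 38]
Tree (level-order array): [26, 3, 45, None, 17, 35, None, 7, 21, 27, 38]
BFS from the root, enqueuing left then right child of each popped node:
  queue [26] -> pop 26, enqueue [3, 45], visited so far: [26]
  queue [3, 45] -> pop 3, enqueue [17], visited so far: [26, 3]
  queue [45, 17] -> pop 45, enqueue [35], visited so far: [26, 3, 45]
  queue [17, 35] -> pop 17, enqueue [7, 21], visited so far: [26, 3, 45, 17]
  queue [35, 7, 21] -> pop 35, enqueue [27, 38], visited so far: [26, 3, 45, 17, 35]
  queue [7, 21, 27, 38] -> pop 7, enqueue [none], visited so far: [26, 3, 45, 17, 35, 7]
  queue [21, 27, 38] -> pop 21, enqueue [none], visited so far: [26, 3, 45, 17, 35, 7, 21]
  queue [27, 38] -> pop 27, enqueue [none], visited so far: [26, 3, 45, 17, 35, 7, 21, 27]
  queue [38] -> pop 38, enqueue [none], visited so far: [26, 3, 45, 17, 35, 7, 21, 27, 38]
Result: [26, 3, 45, 17, 35, 7, 21, 27, 38]


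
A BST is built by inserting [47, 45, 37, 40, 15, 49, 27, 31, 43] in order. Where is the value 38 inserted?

Starting tree (level order): [47, 45, 49, 37, None, None, None, 15, 40, None, 27, None, 43, None, 31]
Insertion path: 47 -> 45 -> 37 -> 40
Result: insert 38 as left child of 40
Final tree (level order): [47, 45, 49, 37, None, None, None, 15, 40, None, 27, 38, 43, None, 31]


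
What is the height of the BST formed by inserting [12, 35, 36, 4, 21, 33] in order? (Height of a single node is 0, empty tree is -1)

Insertion order: [12, 35, 36, 4, 21, 33]
Tree (level-order array): [12, 4, 35, None, None, 21, 36, None, 33]
Compute height bottom-up (empty subtree = -1):
  height(4) = 1 + max(-1, -1) = 0
  height(33) = 1 + max(-1, -1) = 0
  height(21) = 1 + max(-1, 0) = 1
  height(36) = 1 + max(-1, -1) = 0
  height(35) = 1 + max(1, 0) = 2
  height(12) = 1 + max(0, 2) = 3
Height = 3


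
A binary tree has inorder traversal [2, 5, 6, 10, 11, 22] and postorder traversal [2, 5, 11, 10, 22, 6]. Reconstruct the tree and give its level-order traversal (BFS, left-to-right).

Inorder:   [2, 5, 6, 10, 11, 22]
Postorder: [2, 5, 11, 10, 22, 6]
Algorithm: postorder visits root last, so walk postorder right-to-left;
each value is the root of the current inorder slice — split it at that
value, recurse on the right subtree first, then the left.
Recursive splits:
  root=6; inorder splits into left=[2, 5], right=[10, 11, 22]
  root=22; inorder splits into left=[10, 11], right=[]
  root=10; inorder splits into left=[], right=[11]
  root=11; inorder splits into left=[], right=[]
  root=5; inorder splits into left=[2], right=[]
  root=2; inorder splits into left=[], right=[]
Reconstructed level-order: [6, 5, 22, 2, 10, 11]


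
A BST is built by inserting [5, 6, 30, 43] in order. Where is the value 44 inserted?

Starting tree (level order): [5, None, 6, None, 30, None, 43]
Insertion path: 5 -> 6 -> 30 -> 43
Result: insert 44 as right child of 43
Final tree (level order): [5, None, 6, None, 30, None, 43, None, 44]


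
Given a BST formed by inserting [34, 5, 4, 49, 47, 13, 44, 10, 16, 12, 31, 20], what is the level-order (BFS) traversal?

Tree insertion order: [34, 5, 4, 49, 47, 13, 44, 10, 16, 12, 31, 20]
Tree (level-order array): [34, 5, 49, 4, 13, 47, None, None, None, 10, 16, 44, None, None, 12, None, 31, None, None, None, None, 20]
BFS from the root, enqueuing left then right child of each popped node:
  queue [34] -> pop 34, enqueue [5, 49], visited so far: [34]
  queue [5, 49] -> pop 5, enqueue [4, 13], visited so far: [34, 5]
  queue [49, 4, 13] -> pop 49, enqueue [47], visited so far: [34, 5, 49]
  queue [4, 13, 47] -> pop 4, enqueue [none], visited so far: [34, 5, 49, 4]
  queue [13, 47] -> pop 13, enqueue [10, 16], visited so far: [34, 5, 49, 4, 13]
  queue [47, 10, 16] -> pop 47, enqueue [44], visited so far: [34, 5, 49, 4, 13, 47]
  queue [10, 16, 44] -> pop 10, enqueue [12], visited so far: [34, 5, 49, 4, 13, 47, 10]
  queue [16, 44, 12] -> pop 16, enqueue [31], visited so far: [34, 5, 49, 4, 13, 47, 10, 16]
  queue [44, 12, 31] -> pop 44, enqueue [none], visited so far: [34, 5, 49, 4, 13, 47, 10, 16, 44]
  queue [12, 31] -> pop 12, enqueue [none], visited so far: [34, 5, 49, 4, 13, 47, 10, 16, 44, 12]
  queue [31] -> pop 31, enqueue [20], visited so far: [34, 5, 49, 4, 13, 47, 10, 16, 44, 12, 31]
  queue [20] -> pop 20, enqueue [none], visited so far: [34, 5, 49, 4, 13, 47, 10, 16, 44, 12, 31, 20]
Result: [34, 5, 49, 4, 13, 47, 10, 16, 44, 12, 31, 20]


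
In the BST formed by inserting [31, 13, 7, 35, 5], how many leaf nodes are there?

Tree built from: [31, 13, 7, 35, 5]
Tree (level-order array): [31, 13, 35, 7, None, None, None, 5]
Rule: A leaf has 0 children.
Per-node child counts:
  node 31: 2 child(ren)
  node 13: 1 child(ren)
  node 7: 1 child(ren)
  node 5: 0 child(ren)
  node 35: 0 child(ren)
Matching nodes: [5, 35]
Count of leaf nodes: 2


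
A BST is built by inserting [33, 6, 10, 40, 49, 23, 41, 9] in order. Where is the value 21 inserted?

Starting tree (level order): [33, 6, 40, None, 10, None, 49, 9, 23, 41]
Insertion path: 33 -> 6 -> 10 -> 23
Result: insert 21 as left child of 23
Final tree (level order): [33, 6, 40, None, 10, None, 49, 9, 23, 41, None, None, None, 21]


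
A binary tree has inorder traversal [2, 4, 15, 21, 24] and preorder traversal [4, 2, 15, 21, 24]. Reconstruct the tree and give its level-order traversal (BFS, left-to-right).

Inorder:  [2, 4, 15, 21, 24]
Preorder: [4, 2, 15, 21, 24]
Algorithm: preorder visits root first, so consume preorder in order;
for each root, split the current inorder slice at that value into
left-subtree inorder and right-subtree inorder, then recurse.
Recursive splits:
  root=4; inorder splits into left=[2], right=[15, 21, 24]
  root=2; inorder splits into left=[], right=[]
  root=15; inorder splits into left=[], right=[21, 24]
  root=21; inorder splits into left=[], right=[24]
  root=24; inorder splits into left=[], right=[]
Reconstructed level-order: [4, 2, 15, 21, 24]


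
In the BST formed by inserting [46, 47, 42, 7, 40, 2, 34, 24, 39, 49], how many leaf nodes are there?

Tree built from: [46, 47, 42, 7, 40, 2, 34, 24, 39, 49]
Tree (level-order array): [46, 42, 47, 7, None, None, 49, 2, 40, None, None, None, None, 34, None, 24, 39]
Rule: A leaf has 0 children.
Per-node child counts:
  node 46: 2 child(ren)
  node 42: 1 child(ren)
  node 7: 2 child(ren)
  node 2: 0 child(ren)
  node 40: 1 child(ren)
  node 34: 2 child(ren)
  node 24: 0 child(ren)
  node 39: 0 child(ren)
  node 47: 1 child(ren)
  node 49: 0 child(ren)
Matching nodes: [2, 24, 39, 49]
Count of leaf nodes: 4


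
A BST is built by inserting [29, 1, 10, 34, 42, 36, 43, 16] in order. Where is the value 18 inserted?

Starting tree (level order): [29, 1, 34, None, 10, None, 42, None, 16, 36, 43]
Insertion path: 29 -> 1 -> 10 -> 16
Result: insert 18 as right child of 16
Final tree (level order): [29, 1, 34, None, 10, None, 42, None, 16, 36, 43, None, 18]


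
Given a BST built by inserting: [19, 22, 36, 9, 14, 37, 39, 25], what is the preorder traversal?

Tree insertion order: [19, 22, 36, 9, 14, 37, 39, 25]
Tree (level-order array): [19, 9, 22, None, 14, None, 36, None, None, 25, 37, None, None, None, 39]
Preorder traversal: [19, 9, 14, 22, 36, 25, 37, 39]


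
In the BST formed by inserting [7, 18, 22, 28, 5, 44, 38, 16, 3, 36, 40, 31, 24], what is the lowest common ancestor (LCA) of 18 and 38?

Tree insertion order: [7, 18, 22, 28, 5, 44, 38, 16, 3, 36, 40, 31, 24]
Tree (level-order array): [7, 5, 18, 3, None, 16, 22, None, None, None, None, None, 28, 24, 44, None, None, 38, None, 36, 40, 31]
In a BST, the LCA of p=18, q=38 is the first node v on the
root-to-leaf path with p <= v <= q (go left if both < v, right if both > v).
Walk from root:
  at 7: both 18 and 38 > 7, go right
  at 18: 18 <= 18 <= 38, this is the LCA
LCA = 18


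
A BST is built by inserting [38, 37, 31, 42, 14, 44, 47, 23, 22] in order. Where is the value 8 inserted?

Starting tree (level order): [38, 37, 42, 31, None, None, 44, 14, None, None, 47, None, 23, None, None, 22]
Insertion path: 38 -> 37 -> 31 -> 14
Result: insert 8 as left child of 14
Final tree (level order): [38, 37, 42, 31, None, None, 44, 14, None, None, 47, 8, 23, None, None, None, None, 22]


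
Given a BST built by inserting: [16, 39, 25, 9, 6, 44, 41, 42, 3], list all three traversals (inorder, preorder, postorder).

Tree insertion order: [16, 39, 25, 9, 6, 44, 41, 42, 3]
Tree (level-order array): [16, 9, 39, 6, None, 25, 44, 3, None, None, None, 41, None, None, None, None, 42]
Inorder (L, root, R): [3, 6, 9, 16, 25, 39, 41, 42, 44]
Preorder (root, L, R): [16, 9, 6, 3, 39, 25, 44, 41, 42]
Postorder (L, R, root): [3, 6, 9, 25, 42, 41, 44, 39, 16]


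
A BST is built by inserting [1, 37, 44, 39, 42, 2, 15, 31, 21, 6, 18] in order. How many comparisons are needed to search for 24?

Search path for 24: 1 -> 37 -> 2 -> 15 -> 31 -> 21
Found: False
Comparisons: 6


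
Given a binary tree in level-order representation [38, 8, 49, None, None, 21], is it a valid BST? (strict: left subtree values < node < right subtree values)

Level-order array: [38, 8, 49, None, None, 21]
Validate using subtree bounds (lo, hi): at each node, require lo < value < hi,
then recurse left with hi=value and right with lo=value.
Preorder trace (stopping at first violation):
  at node 38 with bounds (-inf, +inf): OK
  at node 8 with bounds (-inf, 38): OK
  at node 49 with bounds (38, +inf): OK
  at node 21 with bounds (38, 49): VIOLATION
Node 21 violates its bound: not (38 < 21 < 49).
Result: Not a valid BST


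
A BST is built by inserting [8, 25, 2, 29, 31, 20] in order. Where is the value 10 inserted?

Starting tree (level order): [8, 2, 25, None, None, 20, 29, None, None, None, 31]
Insertion path: 8 -> 25 -> 20
Result: insert 10 as left child of 20
Final tree (level order): [8, 2, 25, None, None, 20, 29, 10, None, None, 31]


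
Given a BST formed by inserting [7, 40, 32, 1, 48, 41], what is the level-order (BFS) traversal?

Tree insertion order: [7, 40, 32, 1, 48, 41]
Tree (level-order array): [7, 1, 40, None, None, 32, 48, None, None, 41]
BFS from the root, enqueuing left then right child of each popped node:
  queue [7] -> pop 7, enqueue [1, 40], visited so far: [7]
  queue [1, 40] -> pop 1, enqueue [none], visited so far: [7, 1]
  queue [40] -> pop 40, enqueue [32, 48], visited so far: [7, 1, 40]
  queue [32, 48] -> pop 32, enqueue [none], visited so far: [7, 1, 40, 32]
  queue [48] -> pop 48, enqueue [41], visited so far: [7, 1, 40, 32, 48]
  queue [41] -> pop 41, enqueue [none], visited so far: [7, 1, 40, 32, 48, 41]
Result: [7, 1, 40, 32, 48, 41]


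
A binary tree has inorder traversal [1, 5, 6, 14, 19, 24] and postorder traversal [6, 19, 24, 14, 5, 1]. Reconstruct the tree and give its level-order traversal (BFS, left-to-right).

Inorder:   [1, 5, 6, 14, 19, 24]
Postorder: [6, 19, 24, 14, 5, 1]
Algorithm: postorder visits root last, so walk postorder right-to-left;
each value is the root of the current inorder slice — split it at that
value, recurse on the right subtree first, then the left.
Recursive splits:
  root=1; inorder splits into left=[], right=[5, 6, 14, 19, 24]
  root=5; inorder splits into left=[], right=[6, 14, 19, 24]
  root=14; inorder splits into left=[6], right=[19, 24]
  root=24; inorder splits into left=[19], right=[]
  root=19; inorder splits into left=[], right=[]
  root=6; inorder splits into left=[], right=[]
Reconstructed level-order: [1, 5, 14, 6, 24, 19]


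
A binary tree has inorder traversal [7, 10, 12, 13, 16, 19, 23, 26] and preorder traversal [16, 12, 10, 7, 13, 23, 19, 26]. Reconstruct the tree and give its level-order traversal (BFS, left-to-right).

Inorder:  [7, 10, 12, 13, 16, 19, 23, 26]
Preorder: [16, 12, 10, 7, 13, 23, 19, 26]
Algorithm: preorder visits root first, so consume preorder in order;
for each root, split the current inorder slice at that value into
left-subtree inorder and right-subtree inorder, then recurse.
Recursive splits:
  root=16; inorder splits into left=[7, 10, 12, 13], right=[19, 23, 26]
  root=12; inorder splits into left=[7, 10], right=[13]
  root=10; inorder splits into left=[7], right=[]
  root=7; inorder splits into left=[], right=[]
  root=13; inorder splits into left=[], right=[]
  root=23; inorder splits into left=[19], right=[26]
  root=19; inorder splits into left=[], right=[]
  root=26; inorder splits into left=[], right=[]
Reconstructed level-order: [16, 12, 23, 10, 13, 19, 26, 7]


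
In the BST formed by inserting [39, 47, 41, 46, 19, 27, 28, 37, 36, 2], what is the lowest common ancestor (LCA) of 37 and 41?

Tree insertion order: [39, 47, 41, 46, 19, 27, 28, 37, 36, 2]
Tree (level-order array): [39, 19, 47, 2, 27, 41, None, None, None, None, 28, None, 46, None, 37, None, None, 36]
In a BST, the LCA of p=37, q=41 is the first node v on the
root-to-leaf path with p <= v <= q (go left if both < v, right if both > v).
Walk from root:
  at 39: 37 <= 39 <= 41, this is the LCA
LCA = 39


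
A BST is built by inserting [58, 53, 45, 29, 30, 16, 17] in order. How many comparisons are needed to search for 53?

Search path for 53: 58 -> 53
Found: True
Comparisons: 2


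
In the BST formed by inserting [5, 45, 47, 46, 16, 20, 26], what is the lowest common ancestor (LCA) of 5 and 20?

Tree insertion order: [5, 45, 47, 46, 16, 20, 26]
Tree (level-order array): [5, None, 45, 16, 47, None, 20, 46, None, None, 26]
In a BST, the LCA of p=5, q=20 is the first node v on the
root-to-leaf path with p <= v <= q (go left if both < v, right if both > v).
Walk from root:
  at 5: 5 <= 5 <= 20, this is the LCA
LCA = 5


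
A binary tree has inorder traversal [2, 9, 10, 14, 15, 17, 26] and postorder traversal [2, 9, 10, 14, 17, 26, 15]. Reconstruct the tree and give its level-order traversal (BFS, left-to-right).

Inorder:   [2, 9, 10, 14, 15, 17, 26]
Postorder: [2, 9, 10, 14, 17, 26, 15]
Algorithm: postorder visits root last, so walk postorder right-to-left;
each value is the root of the current inorder slice — split it at that
value, recurse on the right subtree first, then the left.
Recursive splits:
  root=15; inorder splits into left=[2, 9, 10, 14], right=[17, 26]
  root=26; inorder splits into left=[17], right=[]
  root=17; inorder splits into left=[], right=[]
  root=14; inorder splits into left=[2, 9, 10], right=[]
  root=10; inorder splits into left=[2, 9], right=[]
  root=9; inorder splits into left=[2], right=[]
  root=2; inorder splits into left=[], right=[]
Reconstructed level-order: [15, 14, 26, 10, 17, 9, 2]


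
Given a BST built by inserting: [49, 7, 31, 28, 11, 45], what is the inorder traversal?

Tree insertion order: [49, 7, 31, 28, 11, 45]
Tree (level-order array): [49, 7, None, None, 31, 28, 45, 11]
Inorder traversal: [7, 11, 28, 31, 45, 49]


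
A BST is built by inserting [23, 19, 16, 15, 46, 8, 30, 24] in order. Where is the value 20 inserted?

Starting tree (level order): [23, 19, 46, 16, None, 30, None, 15, None, 24, None, 8]
Insertion path: 23 -> 19
Result: insert 20 as right child of 19
Final tree (level order): [23, 19, 46, 16, 20, 30, None, 15, None, None, None, 24, None, 8]


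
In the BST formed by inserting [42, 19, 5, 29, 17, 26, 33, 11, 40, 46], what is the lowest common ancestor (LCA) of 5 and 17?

Tree insertion order: [42, 19, 5, 29, 17, 26, 33, 11, 40, 46]
Tree (level-order array): [42, 19, 46, 5, 29, None, None, None, 17, 26, 33, 11, None, None, None, None, 40]
In a BST, the LCA of p=5, q=17 is the first node v on the
root-to-leaf path with p <= v <= q (go left if both < v, right if both > v).
Walk from root:
  at 42: both 5 and 17 < 42, go left
  at 19: both 5 and 17 < 19, go left
  at 5: 5 <= 5 <= 17, this is the LCA
LCA = 5


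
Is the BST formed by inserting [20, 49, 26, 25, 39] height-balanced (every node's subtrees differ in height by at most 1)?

Tree (level-order array): [20, None, 49, 26, None, 25, 39]
Definition: a tree is height-balanced if, at every node, |h(left) - h(right)| <= 1 (empty subtree has height -1).
Bottom-up per-node check:
  node 25: h_left=-1, h_right=-1, diff=0 [OK], height=0
  node 39: h_left=-1, h_right=-1, diff=0 [OK], height=0
  node 26: h_left=0, h_right=0, diff=0 [OK], height=1
  node 49: h_left=1, h_right=-1, diff=2 [FAIL (|1--1|=2 > 1)], height=2
  node 20: h_left=-1, h_right=2, diff=3 [FAIL (|-1-2|=3 > 1)], height=3
Node 49 violates the condition: |1 - -1| = 2 > 1.
Result: Not balanced


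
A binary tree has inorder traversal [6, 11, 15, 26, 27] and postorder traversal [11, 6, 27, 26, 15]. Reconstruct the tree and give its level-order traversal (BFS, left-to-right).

Inorder:   [6, 11, 15, 26, 27]
Postorder: [11, 6, 27, 26, 15]
Algorithm: postorder visits root last, so walk postorder right-to-left;
each value is the root of the current inorder slice — split it at that
value, recurse on the right subtree first, then the left.
Recursive splits:
  root=15; inorder splits into left=[6, 11], right=[26, 27]
  root=26; inorder splits into left=[], right=[27]
  root=27; inorder splits into left=[], right=[]
  root=6; inorder splits into left=[], right=[11]
  root=11; inorder splits into left=[], right=[]
Reconstructed level-order: [15, 6, 26, 11, 27]


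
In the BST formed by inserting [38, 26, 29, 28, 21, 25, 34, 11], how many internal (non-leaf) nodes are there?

Tree built from: [38, 26, 29, 28, 21, 25, 34, 11]
Tree (level-order array): [38, 26, None, 21, 29, 11, 25, 28, 34]
Rule: An internal node has at least one child.
Per-node child counts:
  node 38: 1 child(ren)
  node 26: 2 child(ren)
  node 21: 2 child(ren)
  node 11: 0 child(ren)
  node 25: 0 child(ren)
  node 29: 2 child(ren)
  node 28: 0 child(ren)
  node 34: 0 child(ren)
Matching nodes: [38, 26, 21, 29]
Count of internal (non-leaf) nodes: 4


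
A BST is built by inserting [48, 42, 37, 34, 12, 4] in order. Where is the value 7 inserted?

Starting tree (level order): [48, 42, None, 37, None, 34, None, 12, None, 4]
Insertion path: 48 -> 42 -> 37 -> 34 -> 12 -> 4
Result: insert 7 as right child of 4
Final tree (level order): [48, 42, None, 37, None, 34, None, 12, None, 4, None, None, 7]


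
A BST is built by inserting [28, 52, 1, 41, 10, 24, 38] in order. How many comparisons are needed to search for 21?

Search path for 21: 28 -> 1 -> 10 -> 24
Found: False
Comparisons: 4


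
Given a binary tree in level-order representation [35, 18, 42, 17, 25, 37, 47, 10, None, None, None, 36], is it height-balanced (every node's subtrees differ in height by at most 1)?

Tree (level-order array): [35, 18, 42, 17, 25, 37, 47, 10, None, None, None, 36]
Definition: a tree is height-balanced if, at every node, |h(left) - h(right)| <= 1 (empty subtree has height -1).
Bottom-up per-node check:
  node 10: h_left=-1, h_right=-1, diff=0 [OK], height=0
  node 17: h_left=0, h_right=-1, diff=1 [OK], height=1
  node 25: h_left=-1, h_right=-1, diff=0 [OK], height=0
  node 18: h_left=1, h_right=0, diff=1 [OK], height=2
  node 36: h_left=-1, h_right=-1, diff=0 [OK], height=0
  node 37: h_left=0, h_right=-1, diff=1 [OK], height=1
  node 47: h_left=-1, h_right=-1, diff=0 [OK], height=0
  node 42: h_left=1, h_right=0, diff=1 [OK], height=2
  node 35: h_left=2, h_right=2, diff=0 [OK], height=3
All nodes satisfy the balance condition.
Result: Balanced


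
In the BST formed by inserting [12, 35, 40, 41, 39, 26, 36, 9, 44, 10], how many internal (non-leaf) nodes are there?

Tree built from: [12, 35, 40, 41, 39, 26, 36, 9, 44, 10]
Tree (level-order array): [12, 9, 35, None, 10, 26, 40, None, None, None, None, 39, 41, 36, None, None, 44]
Rule: An internal node has at least one child.
Per-node child counts:
  node 12: 2 child(ren)
  node 9: 1 child(ren)
  node 10: 0 child(ren)
  node 35: 2 child(ren)
  node 26: 0 child(ren)
  node 40: 2 child(ren)
  node 39: 1 child(ren)
  node 36: 0 child(ren)
  node 41: 1 child(ren)
  node 44: 0 child(ren)
Matching nodes: [12, 9, 35, 40, 39, 41]
Count of internal (non-leaf) nodes: 6


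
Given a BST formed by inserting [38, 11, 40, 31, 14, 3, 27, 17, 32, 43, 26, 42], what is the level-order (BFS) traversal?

Tree insertion order: [38, 11, 40, 31, 14, 3, 27, 17, 32, 43, 26, 42]
Tree (level-order array): [38, 11, 40, 3, 31, None, 43, None, None, 14, 32, 42, None, None, 27, None, None, None, None, 17, None, None, 26]
BFS from the root, enqueuing left then right child of each popped node:
  queue [38] -> pop 38, enqueue [11, 40], visited so far: [38]
  queue [11, 40] -> pop 11, enqueue [3, 31], visited so far: [38, 11]
  queue [40, 3, 31] -> pop 40, enqueue [43], visited so far: [38, 11, 40]
  queue [3, 31, 43] -> pop 3, enqueue [none], visited so far: [38, 11, 40, 3]
  queue [31, 43] -> pop 31, enqueue [14, 32], visited so far: [38, 11, 40, 3, 31]
  queue [43, 14, 32] -> pop 43, enqueue [42], visited so far: [38, 11, 40, 3, 31, 43]
  queue [14, 32, 42] -> pop 14, enqueue [27], visited so far: [38, 11, 40, 3, 31, 43, 14]
  queue [32, 42, 27] -> pop 32, enqueue [none], visited so far: [38, 11, 40, 3, 31, 43, 14, 32]
  queue [42, 27] -> pop 42, enqueue [none], visited so far: [38, 11, 40, 3, 31, 43, 14, 32, 42]
  queue [27] -> pop 27, enqueue [17], visited so far: [38, 11, 40, 3, 31, 43, 14, 32, 42, 27]
  queue [17] -> pop 17, enqueue [26], visited so far: [38, 11, 40, 3, 31, 43, 14, 32, 42, 27, 17]
  queue [26] -> pop 26, enqueue [none], visited so far: [38, 11, 40, 3, 31, 43, 14, 32, 42, 27, 17, 26]
Result: [38, 11, 40, 3, 31, 43, 14, 32, 42, 27, 17, 26]


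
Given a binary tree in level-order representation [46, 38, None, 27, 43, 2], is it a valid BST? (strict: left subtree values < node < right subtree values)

Level-order array: [46, 38, None, 27, 43, 2]
Validate using subtree bounds (lo, hi): at each node, require lo < value < hi,
then recurse left with hi=value and right with lo=value.
Preorder trace (stopping at first violation):
  at node 46 with bounds (-inf, +inf): OK
  at node 38 with bounds (-inf, 46): OK
  at node 27 with bounds (-inf, 38): OK
  at node 2 with bounds (-inf, 27): OK
  at node 43 with bounds (38, 46): OK
No violation found at any node.
Result: Valid BST


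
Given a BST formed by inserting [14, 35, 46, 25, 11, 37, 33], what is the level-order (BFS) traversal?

Tree insertion order: [14, 35, 46, 25, 11, 37, 33]
Tree (level-order array): [14, 11, 35, None, None, 25, 46, None, 33, 37]
BFS from the root, enqueuing left then right child of each popped node:
  queue [14] -> pop 14, enqueue [11, 35], visited so far: [14]
  queue [11, 35] -> pop 11, enqueue [none], visited so far: [14, 11]
  queue [35] -> pop 35, enqueue [25, 46], visited so far: [14, 11, 35]
  queue [25, 46] -> pop 25, enqueue [33], visited so far: [14, 11, 35, 25]
  queue [46, 33] -> pop 46, enqueue [37], visited so far: [14, 11, 35, 25, 46]
  queue [33, 37] -> pop 33, enqueue [none], visited so far: [14, 11, 35, 25, 46, 33]
  queue [37] -> pop 37, enqueue [none], visited so far: [14, 11, 35, 25, 46, 33, 37]
Result: [14, 11, 35, 25, 46, 33, 37]


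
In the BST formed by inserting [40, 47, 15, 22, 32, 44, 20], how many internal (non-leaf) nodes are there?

Tree built from: [40, 47, 15, 22, 32, 44, 20]
Tree (level-order array): [40, 15, 47, None, 22, 44, None, 20, 32]
Rule: An internal node has at least one child.
Per-node child counts:
  node 40: 2 child(ren)
  node 15: 1 child(ren)
  node 22: 2 child(ren)
  node 20: 0 child(ren)
  node 32: 0 child(ren)
  node 47: 1 child(ren)
  node 44: 0 child(ren)
Matching nodes: [40, 15, 22, 47]
Count of internal (non-leaf) nodes: 4


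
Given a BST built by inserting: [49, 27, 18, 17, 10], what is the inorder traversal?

Tree insertion order: [49, 27, 18, 17, 10]
Tree (level-order array): [49, 27, None, 18, None, 17, None, 10]
Inorder traversal: [10, 17, 18, 27, 49]


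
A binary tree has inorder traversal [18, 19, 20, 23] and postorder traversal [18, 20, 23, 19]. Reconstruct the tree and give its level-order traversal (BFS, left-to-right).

Inorder:   [18, 19, 20, 23]
Postorder: [18, 20, 23, 19]
Algorithm: postorder visits root last, so walk postorder right-to-left;
each value is the root of the current inorder slice — split it at that
value, recurse on the right subtree first, then the left.
Recursive splits:
  root=19; inorder splits into left=[18], right=[20, 23]
  root=23; inorder splits into left=[20], right=[]
  root=20; inorder splits into left=[], right=[]
  root=18; inorder splits into left=[], right=[]
Reconstructed level-order: [19, 18, 23, 20]


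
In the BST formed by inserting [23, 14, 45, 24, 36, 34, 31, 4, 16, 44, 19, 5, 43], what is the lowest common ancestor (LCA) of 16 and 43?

Tree insertion order: [23, 14, 45, 24, 36, 34, 31, 4, 16, 44, 19, 5, 43]
Tree (level-order array): [23, 14, 45, 4, 16, 24, None, None, 5, None, 19, None, 36, None, None, None, None, 34, 44, 31, None, 43]
In a BST, the LCA of p=16, q=43 is the first node v on the
root-to-leaf path with p <= v <= q (go left if both < v, right if both > v).
Walk from root:
  at 23: 16 <= 23 <= 43, this is the LCA
LCA = 23


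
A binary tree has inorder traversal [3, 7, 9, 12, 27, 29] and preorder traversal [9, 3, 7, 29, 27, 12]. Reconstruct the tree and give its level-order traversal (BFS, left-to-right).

Inorder:  [3, 7, 9, 12, 27, 29]
Preorder: [9, 3, 7, 29, 27, 12]
Algorithm: preorder visits root first, so consume preorder in order;
for each root, split the current inorder slice at that value into
left-subtree inorder and right-subtree inorder, then recurse.
Recursive splits:
  root=9; inorder splits into left=[3, 7], right=[12, 27, 29]
  root=3; inorder splits into left=[], right=[7]
  root=7; inorder splits into left=[], right=[]
  root=29; inorder splits into left=[12, 27], right=[]
  root=27; inorder splits into left=[12], right=[]
  root=12; inorder splits into left=[], right=[]
Reconstructed level-order: [9, 3, 29, 7, 27, 12]


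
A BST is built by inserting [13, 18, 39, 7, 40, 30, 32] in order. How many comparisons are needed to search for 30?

Search path for 30: 13 -> 18 -> 39 -> 30
Found: True
Comparisons: 4


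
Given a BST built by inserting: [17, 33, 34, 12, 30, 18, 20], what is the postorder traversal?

Tree insertion order: [17, 33, 34, 12, 30, 18, 20]
Tree (level-order array): [17, 12, 33, None, None, 30, 34, 18, None, None, None, None, 20]
Postorder traversal: [12, 20, 18, 30, 34, 33, 17]


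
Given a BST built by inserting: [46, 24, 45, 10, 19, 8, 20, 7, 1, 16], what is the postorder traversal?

Tree insertion order: [46, 24, 45, 10, 19, 8, 20, 7, 1, 16]
Tree (level-order array): [46, 24, None, 10, 45, 8, 19, None, None, 7, None, 16, 20, 1]
Postorder traversal: [1, 7, 8, 16, 20, 19, 10, 45, 24, 46]


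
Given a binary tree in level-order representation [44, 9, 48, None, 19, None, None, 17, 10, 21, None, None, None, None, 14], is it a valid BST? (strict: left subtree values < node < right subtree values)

Level-order array: [44, 9, 48, None, 19, None, None, 17, 10, 21, None, None, None, None, 14]
Validate using subtree bounds (lo, hi): at each node, require lo < value < hi,
then recurse left with hi=value and right with lo=value.
Preorder trace (stopping at first violation):
  at node 44 with bounds (-inf, +inf): OK
  at node 9 with bounds (-inf, 44): OK
  at node 19 with bounds (9, 44): OK
  at node 17 with bounds (9, 19): OK
  at node 21 with bounds (9, 17): VIOLATION
Node 21 violates its bound: not (9 < 21 < 17).
Result: Not a valid BST


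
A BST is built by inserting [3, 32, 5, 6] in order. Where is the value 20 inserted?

Starting tree (level order): [3, None, 32, 5, None, None, 6]
Insertion path: 3 -> 32 -> 5 -> 6
Result: insert 20 as right child of 6
Final tree (level order): [3, None, 32, 5, None, None, 6, None, 20]


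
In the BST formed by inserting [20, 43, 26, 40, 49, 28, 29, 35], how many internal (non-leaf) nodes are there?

Tree built from: [20, 43, 26, 40, 49, 28, 29, 35]
Tree (level-order array): [20, None, 43, 26, 49, None, 40, None, None, 28, None, None, 29, None, 35]
Rule: An internal node has at least one child.
Per-node child counts:
  node 20: 1 child(ren)
  node 43: 2 child(ren)
  node 26: 1 child(ren)
  node 40: 1 child(ren)
  node 28: 1 child(ren)
  node 29: 1 child(ren)
  node 35: 0 child(ren)
  node 49: 0 child(ren)
Matching nodes: [20, 43, 26, 40, 28, 29]
Count of internal (non-leaf) nodes: 6


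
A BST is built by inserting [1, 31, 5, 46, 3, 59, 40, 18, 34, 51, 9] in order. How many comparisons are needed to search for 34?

Search path for 34: 1 -> 31 -> 46 -> 40 -> 34
Found: True
Comparisons: 5


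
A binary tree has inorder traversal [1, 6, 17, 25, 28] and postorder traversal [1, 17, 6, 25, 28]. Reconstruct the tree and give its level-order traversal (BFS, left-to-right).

Inorder:   [1, 6, 17, 25, 28]
Postorder: [1, 17, 6, 25, 28]
Algorithm: postorder visits root last, so walk postorder right-to-left;
each value is the root of the current inorder slice — split it at that
value, recurse on the right subtree first, then the left.
Recursive splits:
  root=28; inorder splits into left=[1, 6, 17, 25], right=[]
  root=25; inorder splits into left=[1, 6, 17], right=[]
  root=6; inorder splits into left=[1], right=[17]
  root=17; inorder splits into left=[], right=[]
  root=1; inorder splits into left=[], right=[]
Reconstructed level-order: [28, 25, 6, 1, 17]


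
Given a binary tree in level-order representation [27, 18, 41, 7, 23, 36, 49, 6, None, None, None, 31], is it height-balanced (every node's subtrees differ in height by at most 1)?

Tree (level-order array): [27, 18, 41, 7, 23, 36, 49, 6, None, None, None, 31]
Definition: a tree is height-balanced if, at every node, |h(left) - h(right)| <= 1 (empty subtree has height -1).
Bottom-up per-node check:
  node 6: h_left=-1, h_right=-1, diff=0 [OK], height=0
  node 7: h_left=0, h_right=-1, diff=1 [OK], height=1
  node 23: h_left=-1, h_right=-1, diff=0 [OK], height=0
  node 18: h_left=1, h_right=0, diff=1 [OK], height=2
  node 31: h_left=-1, h_right=-1, diff=0 [OK], height=0
  node 36: h_left=0, h_right=-1, diff=1 [OK], height=1
  node 49: h_left=-1, h_right=-1, diff=0 [OK], height=0
  node 41: h_left=1, h_right=0, diff=1 [OK], height=2
  node 27: h_left=2, h_right=2, diff=0 [OK], height=3
All nodes satisfy the balance condition.
Result: Balanced


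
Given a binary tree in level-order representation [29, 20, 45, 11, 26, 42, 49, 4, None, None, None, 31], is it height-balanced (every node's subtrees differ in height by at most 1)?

Tree (level-order array): [29, 20, 45, 11, 26, 42, 49, 4, None, None, None, 31]
Definition: a tree is height-balanced if, at every node, |h(left) - h(right)| <= 1 (empty subtree has height -1).
Bottom-up per-node check:
  node 4: h_left=-1, h_right=-1, diff=0 [OK], height=0
  node 11: h_left=0, h_right=-1, diff=1 [OK], height=1
  node 26: h_left=-1, h_right=-1, diff=0 [OK], height=0
  node 20: h_left=1, h_right=0, diff=1 [OK], height=2
  node 31: h_left=-1, h_right=-1, diff=0 [OK], height=0
  node 42: h_left=0, h_right=-1, diff=1 [OK], height=1
  node 49: h_left=-1, h_right=-1, diff=0 [OK], height=0
  node 45: h_left=1, h_right=0, diff=1 [OK], height=2
  node 29: h_left=2, h_right=2, diff=0 [OK], height=3
All nodes satisfy the balance condition.
Result: Balanced


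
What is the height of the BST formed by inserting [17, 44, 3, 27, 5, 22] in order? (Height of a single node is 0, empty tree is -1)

Insertion order: [17, 44, 3, 27, 5, 22]
Tree (level-order array): [17, 3, 44, None, 5, 27, None, None, None, 22]
Compute height bottom-up (empty subtree = -1):
  height(5) = 1 + max(-1, -1) = 0
  height(3) = 1 + max(-1, 0) = 1
  height(22) = 1 + max(-1, -1) = 0
  height(27) = 1 + max(0, -1) = 1
  height(44) = 1 + max(1, -1) = 2
  height(17) = 1 + max(1, 2) = 3
Height = 3


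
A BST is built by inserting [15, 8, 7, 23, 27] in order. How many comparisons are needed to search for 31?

Search path for 31: 15 -> 23 -> 27
Found: False
Comparisons: 3


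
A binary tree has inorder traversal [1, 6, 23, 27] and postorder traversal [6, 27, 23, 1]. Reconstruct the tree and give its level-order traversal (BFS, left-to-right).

Inorder:   [1, 6, 23, 27]
Postorder: [6, 27, 23, 1]
Algorithm: postorder visits root last, so walk postorder right-to-left;
each value is the root of the current inorder slice — split it at that
value, recurse on the right subtree first, then the left.
Recursive splits:
  root=1; inorder splits into left=[], right=[6, 23, 27]
  root=23; inorder splits into left=[6], right=[27]
  root=27; inorder splits into left=[], right=[]
  root=6; inorder splits into left=[], right=[]
Reconstructed level-order: [1, 23, 6, 27]


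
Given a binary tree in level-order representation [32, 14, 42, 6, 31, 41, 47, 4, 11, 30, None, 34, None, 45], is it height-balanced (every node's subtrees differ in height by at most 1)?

Tree (level-order array): [32, 14, 42, 6, 31, 41, 47, 4, 11, 30, None, 34, None, 45]
Definition: a tree is height-balanced if, at every node, |h(left) - h(right)| <= 1 (empty subtree has height -1).
Bottom-up per-node check:
  node 4: h_left=-1, h_right=-1, diff=0 [OK], height=0
  node 11: h_left=-1, h_right=-1, diff=0 [OK], height=0
  node 6: h_left=0, h_right=0, diff=0 [OK], height=1
  node 30: h_left=-1, h_right=-1, diff=0 [OK], height=0
  node 31: h_left=0, h_right=-1, diff=1 [OK], height=1
  node 14: h_left=1, h_right=1, diff=0 [OK], height=2
  node 34: h_left=-1, h_right=-1, diff=0 [OK], height=0
  node 41: h_left=0, h_right=-1, diff=1 [OK], height=1
  node 45: h_left=-1, h_right=-1, diff=0 [OK], height=0
  node 47: h_left=0, h_right=-1, diff=1 [OK], height=1
  node 42: h_left=1, h_right=1, diff=0 [OK], height=2
  node 32: h_left=2, h_right=2, diff=0 [OK], height=3
All nodes satisfy the balance condition.
Result: Balanced


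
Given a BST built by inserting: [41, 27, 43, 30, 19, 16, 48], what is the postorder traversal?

Tree insertion order: [41, 27, 43, 30, 19, 16, 48]
Tree (level-order array): [41, 27, 43, 19, 30, None, 48, 16]
Postorder traversal: [16, 19, 30, 27, 48, 43, 41]


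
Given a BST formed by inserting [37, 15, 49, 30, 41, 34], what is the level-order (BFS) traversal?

Tree insertion order: [37, 15, 49, 30, 41, 34]
Tree (level-order array): [37, 15, 49, None, 30, 41, None, None, 34]
BFS from the root, enqueuing left then right child of each popped node:
  queue [37] -> pop 37, enqueue [15, 49], visited so far: [37]
  queue [15, 49] -> pop 15, enqueue [30], visited so far: [37, 15]
  queue [49, 30] -> pop 49, enqueue [41], visited so far: [37, 15, 49]
  queue [30, 41] -> pop 30, enqueue [34], visited so far: [37, 15, 49, 30]
  queue [41, 34] -> pop 41, enqueue [none], visited so far: [37, 15, 49, 30, 41]
  queue [34] -> pop 34, enqueue [none], visited so far: [37, 15, 49, 30, 41, 34]
Result: [37, 15, 49, 30, 41, 34]


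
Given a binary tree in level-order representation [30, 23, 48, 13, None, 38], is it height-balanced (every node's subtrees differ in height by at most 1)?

Tree (level-order array): [30, 23, 48, 13, None, 38]
Definition: a tree is height-balanced if, at every node, |h(left) - h(right)| <= 1 (empty subtree has height -1).
Bottom-up per-node check:
  node 13: h_left=-1, h_right=-1, diff=0 [OK], height=0
  node 23: h_left=0, h_right=-1, diff=1 [OK], height=1
  node 38: h_left=-1, h_right=-1, diff=0 [OK], height=0
  node 48: h_left=0, h_right=-1, diff=1 [OK], height=1
  node 30: h_left=1, h_right=1, diff=0 [OK], height=2
All nodes satisfy the balance condition.
Result: Balanced


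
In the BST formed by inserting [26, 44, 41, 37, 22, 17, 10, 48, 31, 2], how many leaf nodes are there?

Tree built from: [26, 44, 41, 37, 22, 17, 10, 48, 31, 2]
Tree (level-order array): [26, 22, 44, 17, None, 41, 48, 10, None, 37, None, None, None, 2, None, 31]
Rule: A leaf has 0 children.
Per-node child counts:
  node 26: 2 child(ren)
  node 22: 1 child(ren)
  node 17: 1 child(ren)
  node 10: 1 child(ren)
  node 2: 0 child(ren)
  node 44: 2 child(ren)
  node 41: 1 child(ren)
  node 37: 1 child(ren)
  node 31: 0 child(ren)
  node 48: 0 child(ren)
Matching nodes: [2, 31, 48]
Count of leaf nodes: 3
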